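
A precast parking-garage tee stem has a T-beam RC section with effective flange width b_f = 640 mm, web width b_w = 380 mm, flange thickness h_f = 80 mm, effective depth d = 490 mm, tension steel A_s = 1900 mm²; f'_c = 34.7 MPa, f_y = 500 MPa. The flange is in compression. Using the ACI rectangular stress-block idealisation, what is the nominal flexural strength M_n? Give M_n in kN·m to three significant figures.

Tension: T = A_s f_y = 1900 × 500 = 950000 N.
Try a within the flange: a = T/(0.85 f'_c b_f) = 950000/(0.85 × 34.7 × 640) = 50.33 mm.
Since a = 50.33 ≤ h_f = 80 mm, the stress block lies entirely in the flange; analyse as a rectangular beam of width b_f.
M_n = T(d − a/2) = 950000 × (490 − 25.165) = 441.59 × 10⁶ N·mm.
M_n = 441.59 kN·m.

M_n ≈ 442 kN·m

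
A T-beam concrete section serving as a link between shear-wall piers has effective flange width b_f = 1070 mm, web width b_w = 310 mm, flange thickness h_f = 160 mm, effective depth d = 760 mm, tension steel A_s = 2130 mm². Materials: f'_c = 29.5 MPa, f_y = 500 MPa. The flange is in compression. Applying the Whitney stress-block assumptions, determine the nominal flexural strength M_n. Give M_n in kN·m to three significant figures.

M_n ≈ 788 kN·m

Tension: T = A_s f_y = 2130 × 500 = 1065000 N.
Try a within the flange: a = T/(0.85 f'_c b_f) = 1065000/(0.85 × 29.5 × 1070) = 39.69 mm.
Since a = 39.69 ≤ h_f = 160 mm, the stress block lies entirely in the flange; analyse as a rectangular beam of width b_f.
M_n = T(d − a/2) = 1065000 × (760 − 19.845) = 788.27 × 10⁶ N·mm.
M_n = 788.27 kN·m.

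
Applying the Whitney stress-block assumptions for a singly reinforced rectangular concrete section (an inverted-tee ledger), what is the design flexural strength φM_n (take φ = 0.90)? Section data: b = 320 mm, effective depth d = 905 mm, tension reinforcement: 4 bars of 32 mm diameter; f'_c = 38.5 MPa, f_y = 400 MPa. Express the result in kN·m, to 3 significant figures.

φM_n ≈ 977 kN·m

A_s = 4 × 804 = 3216 mm².
T = A_s f_y = 3216 × 400 = 1286400 N = 1286.4 kN.
From C = T: a = T/(0.85 f'_c b) = 1286400/(0.85 × 38.5 × 320) = 122.84 mm.
M_n = T(d − a/2) = 1286.4 kN × (905 − 61.42) mm = 1085.18 kN·m.
φM_n = 0.90 × 1085.18 = 976.66 kN·m.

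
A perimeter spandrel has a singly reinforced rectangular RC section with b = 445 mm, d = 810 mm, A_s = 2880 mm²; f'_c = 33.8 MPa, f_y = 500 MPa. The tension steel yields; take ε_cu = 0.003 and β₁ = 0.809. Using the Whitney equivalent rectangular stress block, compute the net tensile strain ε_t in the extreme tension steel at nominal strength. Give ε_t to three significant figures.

ε_t ≈ 0.0145

a = A_s f_y/(0.85 f'_c b) = 112.63 mm.
β₁ = 0.809, so c = a/β₁ = 112.63/0.809 = 139.22 mm.
From the linear strain diagram with ε_cu = 0.003: ε_t = 0.003 (d − c)/c = 0.003 × (810 − 139.22)/139.22 = 0.0145.
Since ε_t ≥ 0.005, the section is tension-controlled.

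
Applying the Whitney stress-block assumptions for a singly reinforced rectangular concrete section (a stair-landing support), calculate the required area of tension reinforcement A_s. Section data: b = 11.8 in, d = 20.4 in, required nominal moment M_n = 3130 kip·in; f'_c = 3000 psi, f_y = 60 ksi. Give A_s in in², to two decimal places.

From M_n = 0.85 f'_c a b (d − a/2):
a = d − √(d² − 2M_n/(0.85 f'_c b)) = 20.4 − √(20.4² − 2 × 3130/(0.85 × 3 × 11.8)) = 5.974 in.
A_s = 0.85 f'_c a b / f_y = 0.85 × 3 × 5.974 × 11.8 / 60 = 2.996 in².

A_s ≈ 3.00 in²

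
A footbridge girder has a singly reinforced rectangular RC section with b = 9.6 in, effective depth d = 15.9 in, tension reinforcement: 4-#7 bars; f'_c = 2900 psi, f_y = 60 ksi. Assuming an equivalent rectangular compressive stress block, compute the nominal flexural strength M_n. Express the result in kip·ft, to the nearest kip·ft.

A_s = 4 × 0.6 = 2.4 in².
T = A_s f_y = 2.4 × 60 = 144 kips.
a = T/(0.85 f'_c b) = 144/(0.85 × 2.9 × 9.6) = 6.085 in.
M_n = T(d − a/2) = 144 × (15.9 − 3.0425) = 1851.5 kip·in = 1851.5/12 = 154.29 kip·ft.

M_n ≈ 154 kip·ft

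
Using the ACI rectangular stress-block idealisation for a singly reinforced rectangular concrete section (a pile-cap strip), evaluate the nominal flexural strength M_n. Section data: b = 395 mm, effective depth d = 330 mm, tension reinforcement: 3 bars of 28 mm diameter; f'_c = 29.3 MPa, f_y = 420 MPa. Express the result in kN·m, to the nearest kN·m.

M_n ≈ 226 kN·m

A_s = 3 × 616 = 1848 mm².
T = A_s f_y = 1848 × 420 = 776160 N = 776.16 kN.
From C = T: a = T/(0.85 f'_c b) = 776160/(0.85 × 29.3 × 395) = 78.90 mm.
M_n = T(d − a/2) = 776.16 kN × (330 − 39.45) mm = 225.51 kN·m.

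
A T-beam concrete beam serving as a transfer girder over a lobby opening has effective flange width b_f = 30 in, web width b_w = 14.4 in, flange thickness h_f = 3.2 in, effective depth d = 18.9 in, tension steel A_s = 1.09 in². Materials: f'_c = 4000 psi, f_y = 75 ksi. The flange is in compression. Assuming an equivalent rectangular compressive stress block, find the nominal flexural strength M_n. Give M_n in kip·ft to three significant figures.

M_n ≈ 126 kip·ft

Tension: T = A_s f_y = 1.09 × 75 = 81.75 kips.
Try a within the flange: a = T/(0.85 f'_c b_f) = 81.75/(0.85 × 4 × 30) = 0.801 in.
Since a = 0.801 ≤ h_f = 3.2 in, the stress block lies entirely in the flange; analyse as a rectangular beam of width b_f.
M_n = T(d − a/2) = 81.75 × (18.9 − 0.4005) = 1512.3 kip·in.
M_n = 1512.3/12 = 126.03 kip·ft.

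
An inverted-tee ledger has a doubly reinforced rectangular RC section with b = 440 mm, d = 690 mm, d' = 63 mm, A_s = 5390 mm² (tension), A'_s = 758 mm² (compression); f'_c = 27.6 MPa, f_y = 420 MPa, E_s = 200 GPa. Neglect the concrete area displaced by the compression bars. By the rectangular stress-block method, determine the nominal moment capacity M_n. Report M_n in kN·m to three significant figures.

Assume both tension and compression steel yield.
Net tension couple steel: A_s − A'_s = 4632 mm².
a = (A_s − A'_s) f_y / (0.85 f'_c b) = 1945440/(0.85 × 27.6 × 440) = 188.47 mm.
c = a/β₁ = 188.47/0.85 = 221.73 mm; ε'_s = 0.003(c − d')/c = 0.0021 ≥ f_y/E_s = 0.0021, so compression steel does yield.
M_n = (A_s − A'_s) f_y (d − a/2) + A'_s f_y (d − d') = [1945440 × (690 − 94.235) + 318360 × (690 − 63)] × 10⁻⁶ = 1159.03 + 199.61 = 1358.64 kN·m.

M_n ≈ 1360 kN·m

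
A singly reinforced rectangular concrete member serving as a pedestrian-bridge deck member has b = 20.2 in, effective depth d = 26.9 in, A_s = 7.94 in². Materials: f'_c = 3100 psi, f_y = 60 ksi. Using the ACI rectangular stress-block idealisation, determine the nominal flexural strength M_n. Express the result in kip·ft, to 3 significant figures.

T = A_s f_y = 7.94 × 60 = 476.4 kips.
a = T/(0.85 f'_c b) = 476.4/(0.85 × 3.1 × 20.2) = 8.950 in.
M_n = T(d − a/2) = 476.4 × (26.9 − 4.475) = 10683.3 kip·in = 10683.3/12 = 890.28 kip·ft.

M_n ≈ 890 kip·ft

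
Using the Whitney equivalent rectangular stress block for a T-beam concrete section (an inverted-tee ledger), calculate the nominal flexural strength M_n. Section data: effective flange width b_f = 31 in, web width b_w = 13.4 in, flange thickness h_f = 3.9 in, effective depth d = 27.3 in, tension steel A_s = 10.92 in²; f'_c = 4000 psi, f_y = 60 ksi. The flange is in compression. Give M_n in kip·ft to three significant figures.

M_n ≈ 1290 kip·ft

Tension: T = A_s f_y = 10.92 × 60 = 655.2 kips.
Try a within the flange: a = T/(0.85 f'_c b_f) = 655.2/(0.85 × 4 × 31) = 6.216 in.
a = 6.216 > h_f = 3.9 in: the block extends into the web. Split into flange-overhang and web parts.
C_f = 0.85 f'_c (b_f − b_w) h_f = 0.85 × 4 × (31 − 13.4) × 3.9 = 233.4 kips.
Remaining web compression depth: a_w = (T − C_f)/(0.85 f'_c b_w) = (655.2 − 233.4)/(0.85 × 4 × 13.4) = 9.258 in.
M_n = C_f(d − h_f/2) + (T − C_f)(d − a_w/2) = 233.4 × (27.3 − 1.95) + 421.8 × (27.3 − 4.629) = 5916.7 + 9562.6 = 15479.3 kip·in.
M_n = 15479.3/12 = 1289.94 kip·ft.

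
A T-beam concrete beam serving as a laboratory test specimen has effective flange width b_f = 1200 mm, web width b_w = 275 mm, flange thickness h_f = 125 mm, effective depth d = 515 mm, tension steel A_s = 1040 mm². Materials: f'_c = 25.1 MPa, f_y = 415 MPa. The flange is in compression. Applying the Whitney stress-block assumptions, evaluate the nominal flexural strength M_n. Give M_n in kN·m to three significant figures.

Tension: T = A_s f_y = 1040 × 415 = 431600 N.
Try a within the flange: a = T/(0.85 f'_c b_f) = 431600/(0.85 × 25.1 × 1200) = 16.86 mm.
Since a = 16.86 ≤ h_f = 125 mm, the stress block lies entirely in the flange; analyse as a rectangular beam of width b_f.
M_n = T(d − a/2) = 431600 × (515 − 8.43) = 218.64 × 10⁶ N·mm.
M_n = 218.64 kN·m.

M_n ≈ 219 kN·m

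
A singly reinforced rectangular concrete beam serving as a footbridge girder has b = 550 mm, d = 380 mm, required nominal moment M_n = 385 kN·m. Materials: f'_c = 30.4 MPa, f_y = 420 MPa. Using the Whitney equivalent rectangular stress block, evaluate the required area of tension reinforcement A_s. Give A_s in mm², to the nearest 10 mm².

With M_n = 0.85 f'_c a b (d − a/2), solve the quadratic for a:
a = d − √(d² − 2M_n/(0.85 f'_c b)) = 380 − √(380² − 2 × 385×10⁶/(0.85 × 30.4 × 550)) = 79.63 mm.
A_s = 0.85 f'_c a b / f_y = 0.85 × 30.4 × 79.63 × 550 / 420 = 2694.5 mm².

A_s ≈ 2690 mm²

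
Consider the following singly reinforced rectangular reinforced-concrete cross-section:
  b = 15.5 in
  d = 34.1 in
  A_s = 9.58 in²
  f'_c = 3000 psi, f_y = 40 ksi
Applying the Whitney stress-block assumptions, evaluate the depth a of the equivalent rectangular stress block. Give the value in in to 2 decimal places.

a ≈ 9.70 in

T = A_s f_y = 9.58 × 40 = 383.2 kips.
a = T/(0.85 f'_c b) = 383.2/(0.85 × 3 × 15.5) = 9.70 in.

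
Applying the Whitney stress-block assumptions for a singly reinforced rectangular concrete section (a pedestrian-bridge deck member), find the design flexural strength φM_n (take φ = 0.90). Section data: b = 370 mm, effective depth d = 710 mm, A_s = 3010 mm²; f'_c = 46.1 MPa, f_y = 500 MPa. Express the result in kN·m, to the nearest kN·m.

T = A_s f_y = 3010 × 500 = 1505000 N = 1505 kN.
From C = T: a = T/(0.85 f'_c b) = 1505000/(0.85 × 46.1 × 370) = 103.80 mm.
M_n = T(d − a/2) = 1505 kN × (710 − 51.9) mm = 990.44 kN·m.
φM_n = 0.90 × 990.44 = 891.40 kN·m.

φM_n ≈ 891 kN·m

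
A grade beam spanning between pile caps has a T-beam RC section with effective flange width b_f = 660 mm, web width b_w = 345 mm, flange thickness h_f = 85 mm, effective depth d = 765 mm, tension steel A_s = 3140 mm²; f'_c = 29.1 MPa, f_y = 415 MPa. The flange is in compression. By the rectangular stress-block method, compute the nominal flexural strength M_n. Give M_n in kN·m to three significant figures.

M_n ≈ 945 kN·m

Tension: T = A_s f_y = 3140 × 415 = 1303100 N.
Try a within the flange: a = T/(0.85 f'_c b_f) = 1303100/(0.85 × 29.1 × 660) = 79.82 mm.
Since a = 79.82 ≤ h_f = 85 mm, the stress block lies entirely in the flange; analyse as a rectangular beam of width b_f.
M_n = T(d − a/2) = 1303100 × (765 − 39.91) = 944.86 × 10⁶ N·mm.
M_n = 944.86 kN·m.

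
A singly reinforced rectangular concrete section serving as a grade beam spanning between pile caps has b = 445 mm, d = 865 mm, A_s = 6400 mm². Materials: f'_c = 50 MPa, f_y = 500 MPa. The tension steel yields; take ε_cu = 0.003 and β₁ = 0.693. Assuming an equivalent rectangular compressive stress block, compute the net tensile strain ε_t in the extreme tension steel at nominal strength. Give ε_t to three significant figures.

a = A_s f_y/(0.85 f'_c b) = 169.20 mm.
β₁ = 0.693, so c = a/β₁ = 169.20/0.693 = 244.16 mm.
From the linear strain diagram with ε_cu = 0.003: ε_t = 0.003 (d − c)/c = 0.003 × (865 − 244.16)/244.16 = 0.00763.
Since ε_t ≥ 0.005, the section is tension-controlled.

ε_t ≈ 0.00763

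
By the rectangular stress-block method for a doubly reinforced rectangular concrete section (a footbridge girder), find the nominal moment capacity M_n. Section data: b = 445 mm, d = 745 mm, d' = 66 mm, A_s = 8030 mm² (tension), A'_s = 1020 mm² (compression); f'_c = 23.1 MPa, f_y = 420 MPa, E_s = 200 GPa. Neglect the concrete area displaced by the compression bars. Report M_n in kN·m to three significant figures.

M_n ≈ 1990 kN·m

Assume both tension and compression steel yield.
Net tension couple steel: A_s − A'_s = 7010 mm².
a = (A_s − A'_s) f_y / (0.85 f'_c b) = 2944200/(0.85 × 23.1 × 445) = 336.96 mm.
c = a/β₁ = 336.96/0.85 = 396.42 mm; ε'_s = 0.003(c − d')/c = 0.0025 ≥ f_y/E_s = 0.0021, so compression steel does yield.
M_n = (A_s − A'_s) f_y (d − a/2) + A'_s f_y (d − d') = [2944200 × (745 − 168.48) + 428400 × (745 − 66)] × 10⁻⁶ = 1697.39 + 290.88 = 1988.27 kN·m.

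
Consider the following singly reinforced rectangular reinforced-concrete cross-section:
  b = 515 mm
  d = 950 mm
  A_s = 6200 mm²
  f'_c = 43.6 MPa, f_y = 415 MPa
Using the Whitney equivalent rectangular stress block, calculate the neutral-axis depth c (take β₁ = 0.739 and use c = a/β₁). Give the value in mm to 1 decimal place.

c ≈ 182.4 mm

T = A_s f_y = 6200 × 415 = 2573000 N = 2573 kN.
Setting C = 0.85 f'_c a b equal to T: a = 2573000/(0.85 × 43.6 × 515) = 134.812 mm.
With β₁ = 0.739, c = a/β₁ = 134.812/0.739 = 182.4 mm.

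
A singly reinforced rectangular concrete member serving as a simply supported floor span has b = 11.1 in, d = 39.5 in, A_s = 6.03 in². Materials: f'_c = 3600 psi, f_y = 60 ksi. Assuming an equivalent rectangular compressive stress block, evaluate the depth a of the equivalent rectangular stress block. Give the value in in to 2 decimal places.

T = A_s f_y = 6.03 × 60 = 361.8 kips.
a = T/(0.85 f'_c b) = 361.8/(0.85 × 3.6 × 11.1) = 10.65 in.

a ≈ 10.65 in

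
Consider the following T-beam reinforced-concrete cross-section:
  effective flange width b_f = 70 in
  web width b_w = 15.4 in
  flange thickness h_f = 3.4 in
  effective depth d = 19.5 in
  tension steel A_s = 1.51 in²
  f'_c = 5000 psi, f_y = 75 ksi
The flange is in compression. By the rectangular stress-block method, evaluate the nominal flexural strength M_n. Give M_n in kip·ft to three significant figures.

M_n ≈ 182 kip·ft

Tension: T = A_s f_y = 1.51 × 75 = 113.25 kips.
Try a within the flange: a = T/(0.85 f'_c b_f) = 113.25/(0.85 × 5 × 70) = 0.381 in.
Since a = 0.381 ≤ h_f = 3.4 in, the stress block lies entirely in the flange; analyse as a rectangular beam of width b_f.
M_n = T(d − a/2) = 113.25 × (19.5 − 0.1905) = 2186.8 kip·in.
M_n = 2186.8/12 = 182.23 kip·ft.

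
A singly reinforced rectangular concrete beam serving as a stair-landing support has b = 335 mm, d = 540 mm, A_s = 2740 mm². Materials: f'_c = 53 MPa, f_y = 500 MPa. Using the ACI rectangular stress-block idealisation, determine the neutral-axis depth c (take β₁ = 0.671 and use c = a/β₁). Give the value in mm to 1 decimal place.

c ≈ 135.3 mm

T = A_s f_y = 2740 × 500 = 1370000 N = 1370 kN.
Setting C = 0.85 f'_c a b equal to T: a = 1370000/(0.85 × 53 × 335) = 90.778 mm.
With β₁ = 0.671, c = a/β₁ = 90.778/0.671 = 135.3 mm.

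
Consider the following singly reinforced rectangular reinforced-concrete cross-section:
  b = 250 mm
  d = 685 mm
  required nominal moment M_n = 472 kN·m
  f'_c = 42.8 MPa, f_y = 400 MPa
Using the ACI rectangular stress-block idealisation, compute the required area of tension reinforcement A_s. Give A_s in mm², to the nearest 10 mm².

A_s ≈ 1830 mm²

With M_n = 0.85 f'_c a b (d − a/2), solve the quadratic for a:
a = d − √(d² − 2M_n/(0.85 f'_c b)) = 685 − √(685² − 2 × 472×10⁶/(0.85 × 42.8 × 250)) = 80.49 mm.
A_s = 0.85 f'_c a b / f_y = 0.85 × 42.8 × 80.49 × 250 / 400 = 1830.1 mm².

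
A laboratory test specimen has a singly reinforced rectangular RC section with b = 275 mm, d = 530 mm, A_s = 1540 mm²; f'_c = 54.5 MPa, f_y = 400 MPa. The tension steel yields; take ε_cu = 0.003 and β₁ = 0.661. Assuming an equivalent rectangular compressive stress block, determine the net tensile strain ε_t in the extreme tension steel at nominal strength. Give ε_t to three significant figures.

ε_t ≈ 0.0187

a = A_s f_y/(0.85 f'_c b) = 48.35 mm.
β₁ = 0.661, so c = a/β₁ = 48.35/0.661 = 73.15 mm.
From the linear strain diagram with ε_cu = 0.003: ε_t = 0.003 (d − c)/c = 0.003 × (530 − 73.15)/73.15 = 0.0187.
Since ε_t ≥ 0.005, the section is tension-controlled.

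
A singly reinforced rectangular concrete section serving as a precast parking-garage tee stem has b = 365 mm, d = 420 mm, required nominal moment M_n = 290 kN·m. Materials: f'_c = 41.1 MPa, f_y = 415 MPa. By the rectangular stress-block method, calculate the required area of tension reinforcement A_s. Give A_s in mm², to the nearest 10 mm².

With M_n = 0.85 f'_c a b (d − a/2), solve the quadratic for a:
a = d − √(d² − 2M_n/(0.85 f'_c b)) = 420 − √(420² − 2 × 290×10⁶/(0.85 × 41.1 × 365)) = 58.18 mm.
A_s = 0.85 f'_c a b / f_y = 0.85 × 41.1 × 58.18 × 365 / 415 = 1787.6 mm².

A_s ≈ 1790 mm²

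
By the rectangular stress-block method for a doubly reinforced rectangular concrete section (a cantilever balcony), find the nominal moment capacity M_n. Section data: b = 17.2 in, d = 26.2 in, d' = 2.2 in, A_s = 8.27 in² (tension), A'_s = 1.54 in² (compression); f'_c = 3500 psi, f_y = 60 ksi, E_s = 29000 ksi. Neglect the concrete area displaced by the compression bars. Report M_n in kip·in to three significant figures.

Assume both steels yield.
a = (A_s − A'_s) f_y/(0.85 f'_c b) = (8.27 − 1.54) × 60/(0.85 × 3.5 × 17.2) = 7.891 in.
c = a/β₁ = 7.891/0.85 = 9.284 in; ε'_s = 0.003(c − d')/c = 0.0023 ≥ ε_y = 0.0021, so the compression steel yields.
M_n = (A_s − A'_s) f_y (d − a/2) + A'_s f_y (d − d') = 403.8 × (26.2 − 3.9455) + 92.4 × (26.2 − 2.2) = 8986.4 + 2217.6 = 11204.0 kip·in.

M_n ≈ 11200 kip·in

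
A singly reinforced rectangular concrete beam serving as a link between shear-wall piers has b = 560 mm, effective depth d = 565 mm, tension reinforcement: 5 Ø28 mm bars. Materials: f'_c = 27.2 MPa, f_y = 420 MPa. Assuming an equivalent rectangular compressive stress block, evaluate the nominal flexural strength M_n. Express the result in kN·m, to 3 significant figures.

A_s = 5 × 616 = 3080 mm².
T = A_s f_y = 3080 × 420 = 1293600 N = 1293.6 kN.
From C = T: a = T/(0.85 f'_c b) = 1293600/(0.85 × 27.2 × 560) = 99.91 mm.
M_n = T(d − a/2) = 1293.6 kN × (565 − 49.955) mm = 666.26 kN·m.

M_n ≈ 666 kN·m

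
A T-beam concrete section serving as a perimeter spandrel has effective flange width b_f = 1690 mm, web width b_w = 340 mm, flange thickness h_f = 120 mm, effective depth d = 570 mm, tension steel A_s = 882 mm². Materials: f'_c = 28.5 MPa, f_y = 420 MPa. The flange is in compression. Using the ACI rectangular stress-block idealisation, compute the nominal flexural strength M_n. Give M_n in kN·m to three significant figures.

M_n ≈ 209 kN·m

Tension: T = A_s f_y = 882 × 420 = 370440 N.
Try a within the flange: a = T/(0.85 f'_c b_f) = 370440/(0.85 × 28.5 × 1690) = 9.05 mm.
Since a = 9.05 ≤ h_f = 120 mm, the stress block lies entirely in the flange; analyse as a rectangular beam of width b_f.
M_n = T(d − a/2) = 370440 × (570 − 4.525) = 209.47 × 10⁶ N·mm.
M_n = 209.47 kN·m.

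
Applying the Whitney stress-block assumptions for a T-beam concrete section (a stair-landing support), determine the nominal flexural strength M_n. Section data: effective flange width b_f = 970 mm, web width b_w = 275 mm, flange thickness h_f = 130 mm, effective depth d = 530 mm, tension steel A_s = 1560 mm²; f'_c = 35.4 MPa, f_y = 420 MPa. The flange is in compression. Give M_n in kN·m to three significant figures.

M_n ≈ 340 kN·m

Tension: T = A_s f_y = 1560 × 420 = 655200 N.
Try a within the flange: a = T/(0.85 f'_c b_f) = 655200/(0.85 × 35.4 × 970) = 22.45 mm.
Since a = 22.45 ≤ h_f = 130 mm, the stress block lies entirely in the flange; analyse as a rectangular beam of width b_f.
M_n = T(d − a/2) = 655200 × (530 − 11.225) = 339.90 × 10⁶ N·mm.
M_n = 339.90 kN·m.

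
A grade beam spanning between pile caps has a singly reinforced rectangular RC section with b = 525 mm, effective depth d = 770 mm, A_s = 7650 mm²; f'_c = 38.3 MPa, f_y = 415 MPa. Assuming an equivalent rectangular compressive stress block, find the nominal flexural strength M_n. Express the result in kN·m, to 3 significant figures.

T = A_s f_y = 7650 × 415 = 3174750 N = 3174.75 kN.
From C = T: a = T/(0.85 f'_c b) = 3174750/(0.85 × 38.3 × 525) = 185.75 mm.
M_n = T(d − a/2) = 3174.75 kN × (770 − 92.875) mm = 2149.70 kN·m.

M_n ≈ 2150 kN·m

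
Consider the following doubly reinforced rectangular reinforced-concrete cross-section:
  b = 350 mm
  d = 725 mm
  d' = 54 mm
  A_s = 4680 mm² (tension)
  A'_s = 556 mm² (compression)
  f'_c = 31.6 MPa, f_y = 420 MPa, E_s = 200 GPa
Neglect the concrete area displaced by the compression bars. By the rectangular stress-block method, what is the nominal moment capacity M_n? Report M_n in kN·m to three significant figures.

Assume both tension and compression steel yield.
Net tension couple steel: A_s − A'_s = 4124 mm².
a = (A_s − A'_s) f_y / (0.85 f'_c b) = 1732080/(0.85 × 31.6 × 350) = 184.24 mm.
c = a/β₁ = 184.24/0.824 = 223.59 mm; ε'_s = 0.003(c − d')/c = 0.0023 ≥ f_y/E_s = 0.0021, so compression steel does yield.
M_n = (A_s − A'_s) f_y (d − a/2) + A'_s f_y (d − d') = [1732080 × (725 − 92.12) + 233520 × (725 − 54)] × 10⁻⁶ = 1096.20 + 156.69 = 1252.89 kN·m.

M_n ≈ 1250 kN·m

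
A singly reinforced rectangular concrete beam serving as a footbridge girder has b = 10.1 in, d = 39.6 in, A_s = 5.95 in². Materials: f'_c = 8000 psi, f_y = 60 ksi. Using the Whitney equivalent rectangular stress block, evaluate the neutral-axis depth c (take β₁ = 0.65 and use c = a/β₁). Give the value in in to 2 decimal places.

T = A_s f_y = 5.95 × 60 = 357 kips.
a = T/(0.85 f'_c b) = 357/(0.85 × 8 × 10.1) = 5.1980 in.
With β₁ = 0.65, c = a/β₁ = 5.1980/0.65 = 8.00 in.

c ≈ 8.00 in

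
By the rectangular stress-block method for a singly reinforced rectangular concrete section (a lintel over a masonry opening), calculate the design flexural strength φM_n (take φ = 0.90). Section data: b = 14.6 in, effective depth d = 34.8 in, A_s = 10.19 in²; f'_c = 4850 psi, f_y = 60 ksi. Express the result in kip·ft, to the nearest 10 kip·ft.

φM_n ≈ 1360 kip·ft

T = A_s f_y = 10.19 × 60 = 611.4 kips.
a = T/(0.85 f'_c b) = 611.4/(0.85 × 4.85 × 14.6) = 10.158 in.
M_n = T(d − a/2) = 611.4 × (34.8 − 5.079) = 18171.4 kip·in = 18171.4/12 = 1514.28 kip·ft.
φM_n = 0.90 × 1514.28 = 1362.85 kip·ft.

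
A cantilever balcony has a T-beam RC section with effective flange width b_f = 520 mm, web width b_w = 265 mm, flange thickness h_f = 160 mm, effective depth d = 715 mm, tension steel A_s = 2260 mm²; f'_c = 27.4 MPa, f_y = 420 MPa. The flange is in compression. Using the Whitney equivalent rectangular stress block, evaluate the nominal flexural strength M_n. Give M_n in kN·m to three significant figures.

Tension: T = A_s f_y = 2260 × 420 = 949200 N.
Try a within the flange: a = T/(0.85 f'_c b_f) = 949200/(0.85 × 27.4 × 520) = 78.38 mm.
Since a = 78.38 ≤ h_f = 160 mm, the stress block lies entirely in the flange; analyse as a rectangular beam of width b_f.
M_n = T(d − a/2) = 949200 × (715 − 39.19) = 641.48 × 10⁶ N·mm.
M_n = 641.48 kN·m.

M_n ≈ 641 kN·m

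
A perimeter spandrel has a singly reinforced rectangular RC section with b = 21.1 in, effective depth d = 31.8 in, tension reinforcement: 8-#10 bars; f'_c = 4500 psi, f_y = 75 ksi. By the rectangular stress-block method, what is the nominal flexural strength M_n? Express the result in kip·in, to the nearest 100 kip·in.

M_n ≈ 20600 kip·in

A_s = 8 × 1.27 = 10.16 in².
T = A_s f_y = 10.16 × 75 = 762 kips.
a = T/(0.85 f'_c b) = 762/(0.85 × 4.5 × 21.1) = 9.442 in.
M_n = T(d − a/2) = 762 × (31.8 − 4.721) = 20634.2 kip·in.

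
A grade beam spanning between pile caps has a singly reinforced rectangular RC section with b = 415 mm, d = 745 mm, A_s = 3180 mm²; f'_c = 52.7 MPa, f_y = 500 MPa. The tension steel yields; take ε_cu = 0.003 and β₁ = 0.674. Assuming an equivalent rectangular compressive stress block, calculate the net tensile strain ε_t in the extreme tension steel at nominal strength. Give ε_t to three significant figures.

ε_t ≈ 0.0146

a = A_s f_y/(0.85 f'_c b) = 85.53 mm.
β₁ = 0.674, so c = a/β₁ = 85.53/0.674 = 126.90 mm.
From the linear strain diagram with ε_cu = 0.003: ε_t = 0.003 (d − c)/c = 0.003 × (745 − 126.90)/126.90 = 0.0146.
Since ε_t ≥ 0.005, the section is tension-controlled.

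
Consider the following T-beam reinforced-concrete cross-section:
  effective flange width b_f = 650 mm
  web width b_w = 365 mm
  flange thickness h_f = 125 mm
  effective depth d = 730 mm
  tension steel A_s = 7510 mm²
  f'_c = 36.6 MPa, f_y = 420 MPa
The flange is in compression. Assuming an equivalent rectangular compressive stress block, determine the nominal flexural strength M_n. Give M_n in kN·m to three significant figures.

M_n ≈ 2050 kN·m

Tension: T = A_s f_y = 7510 × 420 = 3154200 N.
Try a within the flange: a = T/(0.85 f'_c b_f) = 3154200/(0.85 × 36.6 × 650) = 155.98 mm.
a = 155.98 > h_f = 125 mm: the block extends into the web. Split into flange-overhang and web parts.
C_f = 0.85 f'_c (b_f − b_w) h_f = 0.85 × 36.6 × (650 − 365) × 125 = 1108294 N.
Remaining web compression depth: a_w = (T − C_f)/(0.85 f'_c b_w) = (3154200 − 1108294)/(0.85 × 36.6 × 365) = 180.17 mm.
M_n = C_f(d − h_f/2) + (T − C_f)(d − a_w/2) = 1108294 × (730 − 62.5) + 2045906 × (730 − 90.085) = 739.79 + 1309.21 = 2049.00 × 10⁶ N·mm.
M_n = 2049.00 kN·m.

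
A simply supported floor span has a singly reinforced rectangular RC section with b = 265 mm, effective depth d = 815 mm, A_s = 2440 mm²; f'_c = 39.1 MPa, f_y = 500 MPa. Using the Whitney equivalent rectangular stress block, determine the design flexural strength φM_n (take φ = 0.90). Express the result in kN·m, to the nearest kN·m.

T = A_s f_y = 2440 × 500 = 1220000 N = 1220 kN.
From C = T: a = T/(0.85 f'_c b) = 1220000/(0.85 × 39.1 × 265) = 138.52 mm.
M_n = T(d − a/2) = 1220 kN × (815 − 69.26) mm = 909.80 kN·m.
φM_n = 0.90 × 909.80 = 818.82 kN·m.

φM_n ≈ 819 kN·m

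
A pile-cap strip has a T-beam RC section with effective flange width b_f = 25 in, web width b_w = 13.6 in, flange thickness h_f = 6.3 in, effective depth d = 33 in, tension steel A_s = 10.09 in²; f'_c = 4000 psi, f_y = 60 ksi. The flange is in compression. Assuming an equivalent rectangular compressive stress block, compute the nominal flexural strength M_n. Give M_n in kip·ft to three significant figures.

Tension: T = A_s f_y = 10.09 × 60 = 605.4 kips.
Try a within the flange: a = T/(0.85 f'_c b_f) = 605.4/(0.85 × 4 × 25) = 7.122 in.
a = 7.122 > h_f = 6.3 in: the block extends into the web. Split into flange-overhang and web parts.
C_f = 0.85 f'_c (b_f − b_w) h_f = 0.85 × 4 × (25 − 13.6) × 6.3 = 244.2 kips.
Remaining web compression depth: a_w = (T − C_f)/(0.85 f'_c b_w) = (605.4 − 244.2)/(0.85 × 4 × 13.6) = 7.811 in.
M_n = C_f(d − h_f/2) + (T − C_f)(d − a_w/2) = 244.2 × (33 − 3.15) + 361.2 × (33 − 3.9055) = 7289.4 + 10508.9 = 17798.3 kip·in.
M_n = 17798.3/12 = 1483.19 kip·ft.

M_n ≈ 1480 kip·ft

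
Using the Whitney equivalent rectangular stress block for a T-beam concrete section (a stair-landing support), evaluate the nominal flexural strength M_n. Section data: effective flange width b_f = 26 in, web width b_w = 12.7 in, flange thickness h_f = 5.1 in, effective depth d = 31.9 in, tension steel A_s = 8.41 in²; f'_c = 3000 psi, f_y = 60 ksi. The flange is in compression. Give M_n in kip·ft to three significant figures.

Tension: T = A_s f_y = 8.41 × 60 = 504.6 kips.
Try a within the flange: a = T/(0.85 f'_c b_f) = 504.6/(0.85 × 3 × 26) = 7.611 in.
a = 7.611 > h_f = 5.1 in: the block extends into the web. Split into flange-overhang and web parts.
C_f = 0.85 f'_c (b_f − b_w) h_f = 0.85 × 3 × (26 − 12.7) × 5.1 = 173.0 kips.
Remaining web compression depth: a_w = (T − C_f)/(0.85 f'_c b_w) = (504.6 − 173.0)/(0.85 × 3 × 12.7) = 10.239 in.
M_n = C_f(d − h_f/2) + (T − C_f)(d − a_w/2) = 173.0 × (31.9 − 2.55) + 331.6 × (31.9 − 5.1195) = 5077.6 + 8880.4 = 13958.0 kip·in.
M_n = 13958.0/12 = 1163.17 kip·ft.

M_n ≈ 1160 kip·ft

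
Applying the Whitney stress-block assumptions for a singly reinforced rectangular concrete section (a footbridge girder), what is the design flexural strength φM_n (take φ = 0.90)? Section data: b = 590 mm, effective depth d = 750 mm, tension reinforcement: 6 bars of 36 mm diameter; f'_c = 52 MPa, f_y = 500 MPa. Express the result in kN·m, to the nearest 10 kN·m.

A_s = 6 × 1018 = 6108 mm².
T = A_s f_y = 6108 × 500 = 3054000 N = 3054 kN.
From C = T: a = T/(0.85 f'_c b) = 3054000/(0.85 × 52 × 590) = 117.11 mm.
M_n = T(d − a/2) = 3054 kN × (750 − 58.555) mm = 2111.67 kN·m.
φM_n = 0.90 × 2111.67 = 1900.50 kN·m.

φM_n ≈ 1900 kN·m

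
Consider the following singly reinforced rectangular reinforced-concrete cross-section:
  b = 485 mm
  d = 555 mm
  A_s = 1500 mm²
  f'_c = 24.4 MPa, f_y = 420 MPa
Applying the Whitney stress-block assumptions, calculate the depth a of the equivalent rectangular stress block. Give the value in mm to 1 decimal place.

a ≈ 62.6 mm

T = A_s f_y = 1500 × 420 = 630000 N = 630 kN.
Setting C = 0.85 f'_c a b equal to T: a = 630000/(0.85 × 24.4 × 485) = 62.6 mm.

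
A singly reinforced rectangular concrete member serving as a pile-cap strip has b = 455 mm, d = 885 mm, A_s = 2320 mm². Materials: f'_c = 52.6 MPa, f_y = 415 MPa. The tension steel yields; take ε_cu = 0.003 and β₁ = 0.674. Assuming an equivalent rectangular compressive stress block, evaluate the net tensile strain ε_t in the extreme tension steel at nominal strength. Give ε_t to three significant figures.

a = A_s f_y/(0.85 f'_c b) = 47.33 mm.
β₁ = 0.674, so c = a/β₁ = 47.33/0.674 = 70.22 mm.
From the linear strain diagram with ε_cu = 0.003: ε_t = 0.003 (d − c)/c = 0.003 × (885 − 70.22)/70.22 = 0.0348.
Since ε_t ≥ 0.005, the section is tension-controlled.

ε_t ≈ 0.0348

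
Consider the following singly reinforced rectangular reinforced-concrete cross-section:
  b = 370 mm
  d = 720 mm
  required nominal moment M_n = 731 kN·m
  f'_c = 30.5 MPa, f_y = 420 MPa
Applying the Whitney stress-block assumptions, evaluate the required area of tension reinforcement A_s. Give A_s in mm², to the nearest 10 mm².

A_s ≈ 2630 mm²

With M_n = 0.85 f'_c a b (d − a/2), solve the quadratic for a:
a = d − √(d² − 2M_n/(0.85 f'_c b)) = 720 − √(720² − 2 × 731×10⁶/(0.85 × 30.5 × 370)) = 115.03 mm.
A_s = 0.85 f'_c a b / f_y = 0.85 × 30.5 × 115.03 × 370 / 420 = 2627.1 mm².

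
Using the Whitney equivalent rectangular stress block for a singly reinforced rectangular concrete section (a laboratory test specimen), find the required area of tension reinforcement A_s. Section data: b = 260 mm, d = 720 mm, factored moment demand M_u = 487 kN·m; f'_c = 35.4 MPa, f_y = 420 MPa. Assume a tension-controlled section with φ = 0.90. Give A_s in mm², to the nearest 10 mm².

A_s ≈ 1930 mm²

M_n = M_u/φ = 487/0.90 = 541.111 kN·m.
With M_n = 0.85 f'_c a b (d − a/2), solve the quadratic for a:
a = d − √(d² − 2M_n/(0.85 f'_c b)) = 720 − √(720² − 2 × 541.111×10⁶/(0.85 × 35.4 × 260)) = 103.50 mm.
A_s = 0.85 f'_c a b / f_y = 0.85 × 35.4 × 103.50 × 260 / 420 = 1927.9 mm².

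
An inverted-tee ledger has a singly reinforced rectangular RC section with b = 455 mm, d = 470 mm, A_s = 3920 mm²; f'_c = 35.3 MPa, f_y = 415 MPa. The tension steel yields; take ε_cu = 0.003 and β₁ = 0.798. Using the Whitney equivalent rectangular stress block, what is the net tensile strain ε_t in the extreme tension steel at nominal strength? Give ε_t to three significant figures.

ε_t ≈ 0.00644

a = A_s f_y/(0.85 f'_c b) = 119.16 mm.
β₁ = 0.798, so c = a/β₁ = 119.16/0.798 = 149.32 mm.
From the linear strain diagram with ε_cu = 0.003: ε_t = 0.003 (d − c)/c = 0.003 × (470 − 149.32)/149.32 = 0.00644.
Since ε_t ≥ 0.005, the section is tension-controlled.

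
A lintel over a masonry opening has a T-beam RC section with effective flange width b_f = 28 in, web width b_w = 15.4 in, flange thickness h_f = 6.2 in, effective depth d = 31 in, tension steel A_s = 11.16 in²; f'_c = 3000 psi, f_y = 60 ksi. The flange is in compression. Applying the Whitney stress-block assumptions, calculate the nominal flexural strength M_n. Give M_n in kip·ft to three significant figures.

Tension: T = A_s f_y = 11.16 × 60 = 669.6 kips.
Try a within the flange: a = T/(0.85 f'_c b_f) = 669.6/(0.85 × 3 × 28) = 9.378 in.
a = 9.378 > h_f = 6.2 in: the block extends into the web. Split into flange-overhang and web parts.
C_f = 0.85 f'_c (b_f − b_w) h_f = 0.85 × 3 × (28 − 15.4) × 6.2 = 199.2 kips.
Remaining web compression depth: a_w = (T − C_f)/(0.85 f'_c b_w) = (669.6 − 199.2)/(0.85 × 3 × 15.4) = 11.979 in.
M_n = C_f(d − h_f/2) + (T − C_f)(d − a_w/2) = 199.2 × (31 − 3.1) + 470.4 × (31 − 5.9895) = 5557.7 + 11764.9 = 17322.6 kip·in.
M_n = 17322.6/12 = 1443.55 kip·ft.

M_n ≈ 1440 kip·ft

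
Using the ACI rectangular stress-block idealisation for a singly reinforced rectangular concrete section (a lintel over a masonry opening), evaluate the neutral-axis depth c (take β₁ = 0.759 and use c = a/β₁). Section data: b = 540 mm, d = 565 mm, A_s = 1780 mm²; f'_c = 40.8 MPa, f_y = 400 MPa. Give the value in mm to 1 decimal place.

T = A_s f_y = 1780 × 400 = 712000 N = 712 kN.
Setting C = 0.85 f'_c a b equal to T: a = 712000/(0.85 × 40.8 × 540) = 38.020 mm.
With β₁ = 0.759, c = a/β₁ = 38.020/0.759 = 50.1 mm.

c ≈ 50.1 mm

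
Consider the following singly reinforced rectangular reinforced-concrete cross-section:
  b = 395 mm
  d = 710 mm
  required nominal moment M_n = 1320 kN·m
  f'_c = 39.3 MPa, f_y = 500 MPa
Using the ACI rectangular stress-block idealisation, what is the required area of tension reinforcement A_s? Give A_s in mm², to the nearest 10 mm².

With M_n = 0.85 f'_c a b (d − a/2), solve the quadratic for a:
a = d − √(d² − 2M_n/(0.85 f'_c b)) = 710 − √(710² − 2 × 1320×10⁶/(0.85 × 39.3 × 395)) = 158.62 mm.
A_s = 0.85 f'_c a b / f_y = 0.85 × 39.3 × 158.62 × 395 / 500 = 4186.0 mm².

A_s ≈ 4190 mm²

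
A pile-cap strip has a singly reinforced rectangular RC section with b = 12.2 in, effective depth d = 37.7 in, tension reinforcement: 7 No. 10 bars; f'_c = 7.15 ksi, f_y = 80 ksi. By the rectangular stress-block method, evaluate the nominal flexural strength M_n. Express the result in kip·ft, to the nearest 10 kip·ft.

A_s = 7 × 1.27 = 8.89 in².
T = A_s f_y = 8.89 × 80 = 711.2 kips.
a = T/(0.85 f'_c b) = 711.2/(0.85 × 7.15 × 12.2) = 9.592 in.
M_n = T(d − a/2) = 711.2 × (37.7 − 4.796) = 23401.3 kip·in = 23401.3/12 = 1950.11 kip·ft.

M_n ≈ 1950 kip·ft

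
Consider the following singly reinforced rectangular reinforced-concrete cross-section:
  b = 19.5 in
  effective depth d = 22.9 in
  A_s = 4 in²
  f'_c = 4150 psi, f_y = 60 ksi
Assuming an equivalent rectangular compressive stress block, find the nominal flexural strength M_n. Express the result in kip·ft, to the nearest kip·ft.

T = A_s f_y = 4 × 60 = 240 kips.
a = T/(0.85 f'_c b) = 240/(0.85 × 4.15 × 19.5) = 3.489 in.
M_n = T(d − a/2) = 240 × (22.9 − 1.7445) = 5077.3 kip·in = 5077.3/12 = 423.11 kip·ft.

M_n ≈ 423 kip·ft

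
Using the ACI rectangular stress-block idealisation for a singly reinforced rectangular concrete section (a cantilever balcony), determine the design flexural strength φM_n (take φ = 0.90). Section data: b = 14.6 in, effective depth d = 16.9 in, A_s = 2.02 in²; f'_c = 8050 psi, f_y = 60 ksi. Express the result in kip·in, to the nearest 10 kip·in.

T = A_s f_y = 2.02 × 60 = 121.2 kips.
a = T/(0.85 f'_c b) = 121.2/(0.85 × 8.05 × 14.6) = 1.213 in.
M_n = T(d − a/2) = 121.2 × (16.9 − 0.6065) = 1974.8 kip·in.
φM_n = 0.90 × 1974.8 = 1777.3 kip·in.

φM_n ≈ 1780 kip·in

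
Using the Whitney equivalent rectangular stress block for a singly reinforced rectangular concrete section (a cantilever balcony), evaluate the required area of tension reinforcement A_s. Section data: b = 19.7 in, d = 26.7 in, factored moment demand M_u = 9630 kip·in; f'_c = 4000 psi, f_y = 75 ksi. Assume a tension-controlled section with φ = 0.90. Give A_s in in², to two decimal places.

M_n = M_u/φ = 9630/0.90 = 10700 kip·in.
From M_n = 0.85 f'_c a b (d − a/2):
a = d − √(d² − 2M_n/(0.85 f'_c b)) = 26.7 − √(26.7² − 2 × 10700/(0.85 × 4 × 19.7)) = 6.866 in.
A_s = 0.85 f'_c a b / f_y = 0.85 × 4 × 6.866 × 19.7 / 75 = 6.132 in².

A_s ≈ 6.13 in²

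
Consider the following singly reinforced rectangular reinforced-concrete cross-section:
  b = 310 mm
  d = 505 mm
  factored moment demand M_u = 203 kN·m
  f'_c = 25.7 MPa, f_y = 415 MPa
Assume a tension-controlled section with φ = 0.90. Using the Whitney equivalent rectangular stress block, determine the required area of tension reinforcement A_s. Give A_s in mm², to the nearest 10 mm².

A_s ≈ 1160 mm²

M_n = M_u/φ = 203/0.90 = 225.556 kN·m.
With M_n = 0.85 f'_c a b (d − a/2), solve the quadratic for a:
a = d − √(d² − 2M_n/(0.85 f'_c b)) = 505 − √(505² − 2 × 225.556×10⁶/(0.85 × 25.7 × 310)) = 70.94 mm.
A_s = 0.85 f'_c a b / f_y = 0.85 × 25.7 × 70.94 × 310 / 415 = 1157.6 mm².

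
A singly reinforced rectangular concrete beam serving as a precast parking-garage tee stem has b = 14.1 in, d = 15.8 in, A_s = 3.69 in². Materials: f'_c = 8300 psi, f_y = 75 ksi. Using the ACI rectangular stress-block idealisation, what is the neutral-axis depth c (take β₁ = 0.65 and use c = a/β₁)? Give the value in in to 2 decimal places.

c ≈ 4.28 in

T = A_s f_y = 3.69 × 75 = 276.75 kips.
a = T/(0.85 f'_c b) = 276.75/(0.85 × 8.3 × 14.1) = 2.7821 in.
With β₁ = 0.65, c = a/β₁ = 2.7821/0.65 = 4.28 in.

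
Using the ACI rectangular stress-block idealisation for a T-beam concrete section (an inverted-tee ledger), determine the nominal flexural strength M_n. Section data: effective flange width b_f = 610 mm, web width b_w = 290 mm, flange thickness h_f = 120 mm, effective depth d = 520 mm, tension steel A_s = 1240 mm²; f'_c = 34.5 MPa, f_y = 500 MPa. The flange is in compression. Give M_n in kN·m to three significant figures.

Tension: T = A_s f_y = 1240 × 500 = 620000 N.
Try a within the flange: a = T/(0.85 f'_c b_f) = 620000/(0.85 × 34.5 × 610) = 34.66 mm.
Since a = 34.66 ≤ h_f = 120 mm, the stress block lies entirely in the flange; analyse as a rectangular beam of width b_f.
M_n = T(d − a/2) = 620000 × (520 − 17.33) = 311.66 × 10⁶ N·mm.
M_n = 311.66 kN·m.

M_n ≈ 312 kN·m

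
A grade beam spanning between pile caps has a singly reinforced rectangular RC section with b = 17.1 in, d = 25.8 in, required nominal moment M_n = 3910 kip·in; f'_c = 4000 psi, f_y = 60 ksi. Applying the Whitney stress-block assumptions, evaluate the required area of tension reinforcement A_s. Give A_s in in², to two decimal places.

A_s ≈ 2.67 in²

From M_n = 0.85 f'_c a b (d − a/2):
a = d − √(d² − 2M_n/(0.85 f'_c b)) = 25.8 − √(25.8² − 2 × 3910/(0.85 × 4 × 17.1)) = 2.754 in.
A_s = 0.85 f'_c a b / f_y = 0.85 × 4 × 2.754 × 17.1 / 60 = 2.669 in².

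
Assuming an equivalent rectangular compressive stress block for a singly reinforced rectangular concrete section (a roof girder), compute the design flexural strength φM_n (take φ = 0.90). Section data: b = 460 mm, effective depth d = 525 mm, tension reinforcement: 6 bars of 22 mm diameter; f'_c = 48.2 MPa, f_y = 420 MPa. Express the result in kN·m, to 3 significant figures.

A_s = 6 × 380 = 2280 mm².
T = A_s f_y = 2280 × 420 = 957600 N = 957.6 kN.
From C = T: a = T/(0.85 f'_c b) = 957600/(0.85 × 48.2 × 460) = 50.81 mm.
M_n = T(d − a/2) = 957.6 kN × (525 − 25.405) mm = 478.41 kN·m.
φM_n = 0.90 × 478.41 = 430.57 kN·m.

φM_n ≈ 431 kN·m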